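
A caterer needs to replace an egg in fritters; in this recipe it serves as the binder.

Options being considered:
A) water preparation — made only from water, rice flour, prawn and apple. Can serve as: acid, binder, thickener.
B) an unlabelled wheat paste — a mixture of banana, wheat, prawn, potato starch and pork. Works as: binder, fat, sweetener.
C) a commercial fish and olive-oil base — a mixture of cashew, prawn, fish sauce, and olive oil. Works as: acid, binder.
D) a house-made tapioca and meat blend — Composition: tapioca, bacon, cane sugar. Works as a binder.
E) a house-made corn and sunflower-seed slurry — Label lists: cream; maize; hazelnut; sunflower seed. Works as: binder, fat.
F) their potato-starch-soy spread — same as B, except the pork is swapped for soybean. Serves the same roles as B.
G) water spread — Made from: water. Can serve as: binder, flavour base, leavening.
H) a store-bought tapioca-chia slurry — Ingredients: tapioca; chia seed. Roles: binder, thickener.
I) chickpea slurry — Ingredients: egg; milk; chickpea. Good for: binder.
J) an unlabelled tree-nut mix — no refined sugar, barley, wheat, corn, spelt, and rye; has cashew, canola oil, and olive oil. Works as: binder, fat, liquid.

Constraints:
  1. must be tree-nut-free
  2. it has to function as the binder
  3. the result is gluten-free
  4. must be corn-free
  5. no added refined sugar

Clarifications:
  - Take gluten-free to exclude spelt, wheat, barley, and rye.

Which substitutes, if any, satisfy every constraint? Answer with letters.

A, G, H, I

A: rice flour and prawn etc. — none of it excluded — keep
B: has wheat, so not gluten-free — no
C: has cashew, so not tree-nut-free — out
D: has cane sugar, so not no-added-sugar — no
E: has hazelnut, so not tree-nut-free; has maize, so not corn-free — out
F: has wheat, so not gluten-free — reject
G: works as a binder, no tree nuts, gluten-free — keep
H: no refined sugar, no corn — valid
I: nothing on the exclusion list — valid
J: has cashew, so not tree-nut-free — out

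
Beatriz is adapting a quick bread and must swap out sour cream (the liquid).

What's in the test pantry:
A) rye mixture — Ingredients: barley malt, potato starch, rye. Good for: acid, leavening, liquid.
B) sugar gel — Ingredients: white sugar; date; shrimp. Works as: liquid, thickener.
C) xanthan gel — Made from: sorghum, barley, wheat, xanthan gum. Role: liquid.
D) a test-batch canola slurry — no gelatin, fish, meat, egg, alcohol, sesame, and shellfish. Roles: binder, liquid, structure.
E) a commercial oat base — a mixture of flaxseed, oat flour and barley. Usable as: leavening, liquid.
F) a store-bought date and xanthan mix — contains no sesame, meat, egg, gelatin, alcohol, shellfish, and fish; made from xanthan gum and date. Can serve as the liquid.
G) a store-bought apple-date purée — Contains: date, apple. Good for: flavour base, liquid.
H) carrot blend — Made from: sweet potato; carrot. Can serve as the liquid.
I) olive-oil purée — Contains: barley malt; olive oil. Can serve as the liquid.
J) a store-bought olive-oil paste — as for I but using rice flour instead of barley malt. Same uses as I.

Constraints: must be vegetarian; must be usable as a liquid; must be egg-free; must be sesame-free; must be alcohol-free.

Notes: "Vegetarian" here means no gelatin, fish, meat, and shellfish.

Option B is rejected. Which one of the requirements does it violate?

vegetarian

usable as a liquid: satisfied
vegetarian: has shrimp — fails
egg-free: satisfied
alcohol-free: satisfied
sesame-free: satisfied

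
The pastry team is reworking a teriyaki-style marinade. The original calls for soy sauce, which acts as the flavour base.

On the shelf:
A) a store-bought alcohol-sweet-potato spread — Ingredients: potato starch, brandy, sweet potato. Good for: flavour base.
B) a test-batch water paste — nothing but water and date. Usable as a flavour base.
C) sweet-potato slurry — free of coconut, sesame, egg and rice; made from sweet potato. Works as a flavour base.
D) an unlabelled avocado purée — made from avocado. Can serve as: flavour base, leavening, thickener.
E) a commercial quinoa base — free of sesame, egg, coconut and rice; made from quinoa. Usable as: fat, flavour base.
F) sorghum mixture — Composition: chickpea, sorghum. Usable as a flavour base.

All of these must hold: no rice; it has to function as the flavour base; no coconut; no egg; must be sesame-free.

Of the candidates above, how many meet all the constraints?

6

A: every rule checks out — keep
B: works as a flavour base, no rice, no egg — keep
C: every rule checks out — valid
D: no coconut, no sesame — valid
E: nothing on the exclusion list — OK
F: nothing on the exclusion list — OK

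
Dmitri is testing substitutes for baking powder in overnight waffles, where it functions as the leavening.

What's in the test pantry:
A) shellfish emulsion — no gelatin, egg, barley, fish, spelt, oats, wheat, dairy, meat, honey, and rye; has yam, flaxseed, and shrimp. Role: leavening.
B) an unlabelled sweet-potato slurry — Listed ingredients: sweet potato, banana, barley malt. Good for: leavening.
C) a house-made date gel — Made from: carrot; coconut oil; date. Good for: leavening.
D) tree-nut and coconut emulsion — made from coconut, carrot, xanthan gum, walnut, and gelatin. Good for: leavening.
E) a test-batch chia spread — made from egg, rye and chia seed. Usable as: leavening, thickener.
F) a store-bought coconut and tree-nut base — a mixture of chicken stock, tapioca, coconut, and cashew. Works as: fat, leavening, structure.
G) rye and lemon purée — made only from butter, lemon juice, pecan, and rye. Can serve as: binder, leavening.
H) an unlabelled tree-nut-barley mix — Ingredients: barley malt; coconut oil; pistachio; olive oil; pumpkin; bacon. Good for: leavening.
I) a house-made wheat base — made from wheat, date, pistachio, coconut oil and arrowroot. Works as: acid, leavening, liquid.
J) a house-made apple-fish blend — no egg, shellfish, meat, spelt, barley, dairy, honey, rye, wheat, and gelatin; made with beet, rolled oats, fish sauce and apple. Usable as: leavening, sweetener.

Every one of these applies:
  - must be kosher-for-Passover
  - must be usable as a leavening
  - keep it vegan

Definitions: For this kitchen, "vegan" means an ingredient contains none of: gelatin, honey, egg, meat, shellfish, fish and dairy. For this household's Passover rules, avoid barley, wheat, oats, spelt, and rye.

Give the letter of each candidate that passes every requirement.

A: has shrimp, so not vegan — out
B: has barley malt, so not kosher-for-Passover — reject
C: works as a leavening, kosher-for-Passover, vegan — keep
D: has gelatin, so not vegan — out
E: has egg, so not vegan; has rye, so not kosher-for-Passover — reject
F: has chicken stock, so not vegan — no
G: has butter, so not vegan; has rye, so not kosher-for-Passover — no
H: has bacon, so not vegan; has barley malt, so not kosher-for-Passover — no
I: has wheat, so not kosher-for-Passover — no
J: has fish sauce, so not vegan; has rolled oats, so not kosher-for-Passover — no

C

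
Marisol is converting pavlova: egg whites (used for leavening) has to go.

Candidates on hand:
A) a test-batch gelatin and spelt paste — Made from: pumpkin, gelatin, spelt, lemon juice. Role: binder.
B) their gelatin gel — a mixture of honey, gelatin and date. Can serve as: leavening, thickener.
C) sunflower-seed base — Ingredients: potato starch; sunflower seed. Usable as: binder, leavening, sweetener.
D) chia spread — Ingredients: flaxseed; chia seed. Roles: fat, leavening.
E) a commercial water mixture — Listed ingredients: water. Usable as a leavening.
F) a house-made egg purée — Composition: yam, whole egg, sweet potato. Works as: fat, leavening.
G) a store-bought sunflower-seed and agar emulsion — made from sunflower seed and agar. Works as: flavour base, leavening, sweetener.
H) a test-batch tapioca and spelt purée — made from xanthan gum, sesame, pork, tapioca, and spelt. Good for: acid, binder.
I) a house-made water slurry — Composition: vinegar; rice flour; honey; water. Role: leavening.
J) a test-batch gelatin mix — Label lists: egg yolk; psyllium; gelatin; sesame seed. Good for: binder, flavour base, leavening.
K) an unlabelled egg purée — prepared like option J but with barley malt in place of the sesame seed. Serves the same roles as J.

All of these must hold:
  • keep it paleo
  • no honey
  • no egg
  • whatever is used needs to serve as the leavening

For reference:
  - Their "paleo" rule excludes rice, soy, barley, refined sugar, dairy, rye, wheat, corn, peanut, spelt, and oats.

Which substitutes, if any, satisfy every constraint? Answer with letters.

A: not usable as a leavening; has spelt, so not paleo — no
B: has honey, so not honey-free — reject
C: every rule checks out — OK
D: paleo, no honey — valid
E: no egg, no honey — valid
F: has whole egg, so not egg-free — out
G: only sunflower seed and agar; none excluded — OK
H: not usable as a leavening; has spelt, so not paleo — out
I: has rice flour, so not paleo; has honey, so not honey-free — out
J: has egg yolk, so not egg-free — no
K: has barley malt, so not paleo; has egg yolk, so not egg-free — out

C, D, E, G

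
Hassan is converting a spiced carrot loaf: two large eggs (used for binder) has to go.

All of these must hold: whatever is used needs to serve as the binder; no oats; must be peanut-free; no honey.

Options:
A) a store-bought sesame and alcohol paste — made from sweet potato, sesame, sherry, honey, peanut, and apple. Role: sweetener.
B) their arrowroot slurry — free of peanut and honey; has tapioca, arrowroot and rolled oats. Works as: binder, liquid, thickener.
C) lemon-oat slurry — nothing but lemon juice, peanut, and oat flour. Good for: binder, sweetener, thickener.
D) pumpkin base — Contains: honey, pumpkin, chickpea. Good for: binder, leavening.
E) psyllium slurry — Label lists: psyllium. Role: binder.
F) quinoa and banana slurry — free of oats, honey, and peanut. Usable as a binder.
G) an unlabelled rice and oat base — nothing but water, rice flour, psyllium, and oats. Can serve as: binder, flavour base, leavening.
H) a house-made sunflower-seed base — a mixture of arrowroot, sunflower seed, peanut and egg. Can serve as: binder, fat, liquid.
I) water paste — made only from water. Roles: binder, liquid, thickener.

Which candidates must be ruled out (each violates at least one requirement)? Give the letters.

A, B, C, D, G, H

A: not usable as a binder; has honey, so not honey-free (and 1 more) — out
B: has rolled oats, so not oat-free — reject
C: has oat flour, so not oat-free; has peanut, so not peanut-free — out
D: has honey, so not honey-free — no
E: only psyllium; none excluded — valid
F: no peanut, no oats — keep
G: has oats, so not oat-free — out
H: has peanut, so not peanut-free — reject
I: only water; none excluded — OK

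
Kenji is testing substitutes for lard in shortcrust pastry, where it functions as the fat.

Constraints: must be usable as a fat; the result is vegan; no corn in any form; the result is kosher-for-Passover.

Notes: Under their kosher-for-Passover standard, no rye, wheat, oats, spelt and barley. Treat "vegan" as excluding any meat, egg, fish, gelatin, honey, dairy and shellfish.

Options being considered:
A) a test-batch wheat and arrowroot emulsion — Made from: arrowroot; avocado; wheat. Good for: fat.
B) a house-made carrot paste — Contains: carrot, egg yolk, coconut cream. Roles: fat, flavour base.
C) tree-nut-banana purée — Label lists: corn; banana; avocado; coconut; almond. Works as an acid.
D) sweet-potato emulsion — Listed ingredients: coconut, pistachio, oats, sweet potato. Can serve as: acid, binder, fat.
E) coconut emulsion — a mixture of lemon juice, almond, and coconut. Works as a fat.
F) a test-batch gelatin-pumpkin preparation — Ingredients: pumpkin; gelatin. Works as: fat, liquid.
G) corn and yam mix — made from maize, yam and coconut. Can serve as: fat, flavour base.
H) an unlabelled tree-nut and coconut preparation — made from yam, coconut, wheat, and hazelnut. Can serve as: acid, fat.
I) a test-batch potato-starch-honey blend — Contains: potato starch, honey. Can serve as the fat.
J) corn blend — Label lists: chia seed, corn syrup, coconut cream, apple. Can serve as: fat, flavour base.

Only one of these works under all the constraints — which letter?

A: has wheat, so not kosher-for-Passover — no
B: has egg yolk, so not vegan — no
C: not usable as a fat; has corn, so not corn-free — no
D: has oats, so not kosher-for-Passover — reject
E: works as a fat, kosher-for-Passover, no corn — keep
F: has gelatin, so not vegan — reject
G: has maize, so not corn-free — out
H: has wheat, so not kosher-for-Passover — out
I: has honey, so not vegan — no
J: has corn syrup, so not corn-free — no

E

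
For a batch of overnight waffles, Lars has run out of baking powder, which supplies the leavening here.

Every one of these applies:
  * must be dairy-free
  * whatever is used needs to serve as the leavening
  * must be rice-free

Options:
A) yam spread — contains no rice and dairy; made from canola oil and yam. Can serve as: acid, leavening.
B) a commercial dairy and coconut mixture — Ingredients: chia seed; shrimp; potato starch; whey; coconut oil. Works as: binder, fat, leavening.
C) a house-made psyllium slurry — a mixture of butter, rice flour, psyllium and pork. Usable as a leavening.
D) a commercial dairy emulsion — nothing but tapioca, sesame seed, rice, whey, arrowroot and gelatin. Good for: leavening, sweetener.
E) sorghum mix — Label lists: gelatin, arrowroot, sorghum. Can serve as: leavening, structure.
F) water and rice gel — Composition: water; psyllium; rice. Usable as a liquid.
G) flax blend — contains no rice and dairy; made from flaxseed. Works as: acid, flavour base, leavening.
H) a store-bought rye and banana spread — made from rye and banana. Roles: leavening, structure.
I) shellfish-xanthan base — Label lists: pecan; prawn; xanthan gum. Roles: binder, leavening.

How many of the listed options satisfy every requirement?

A: works as a leavening, no dairy, no rice — OK
B: has whey, so not dairy-free — reject
C: has butter, so not dairy-free; has rice flour, so not rice-free — reject
D: has whey, so not dairy-free; has rice, so not rice-free — reject
E: works as a leavening, no rice, no dairy — OK
F: not usable as a leavening; has rice, so not rice-free — out
G: all constraints satisfied — OK
H: every rule checks out — valid
I: only prawn, pecan and xanthan gum; none excluded — keep

5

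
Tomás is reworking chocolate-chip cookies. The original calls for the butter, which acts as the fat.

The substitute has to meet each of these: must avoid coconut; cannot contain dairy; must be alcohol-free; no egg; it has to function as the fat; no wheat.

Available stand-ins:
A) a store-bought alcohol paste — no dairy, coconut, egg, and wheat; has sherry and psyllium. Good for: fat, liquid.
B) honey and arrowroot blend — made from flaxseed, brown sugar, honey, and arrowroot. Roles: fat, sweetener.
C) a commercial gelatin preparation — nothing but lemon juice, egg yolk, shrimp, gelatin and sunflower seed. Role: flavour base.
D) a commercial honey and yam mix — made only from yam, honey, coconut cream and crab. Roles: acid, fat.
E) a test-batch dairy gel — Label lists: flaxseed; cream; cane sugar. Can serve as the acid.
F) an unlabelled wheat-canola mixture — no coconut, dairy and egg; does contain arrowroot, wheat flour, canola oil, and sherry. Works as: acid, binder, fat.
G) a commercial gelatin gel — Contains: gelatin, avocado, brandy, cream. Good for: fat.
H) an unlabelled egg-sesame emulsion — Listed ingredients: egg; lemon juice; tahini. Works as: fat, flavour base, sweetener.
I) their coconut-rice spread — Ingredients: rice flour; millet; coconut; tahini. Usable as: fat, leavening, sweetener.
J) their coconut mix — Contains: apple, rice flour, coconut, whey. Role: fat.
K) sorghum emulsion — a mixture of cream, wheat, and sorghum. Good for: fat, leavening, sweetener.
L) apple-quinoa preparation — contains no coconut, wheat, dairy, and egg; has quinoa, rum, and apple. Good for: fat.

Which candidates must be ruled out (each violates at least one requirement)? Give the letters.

A: has sherry, so not alcohol-free — no
B: no egg, no coconut — OK
C: not usable as a fat; has egg yolk, so not egg-free — reject
D: has coconut cream, so not coconut-free — out
E: not usable as a fat; has cream, so not dairy-free — no
F: has sherry, so not alcohol-free; has wheat flour, so not wheat-free — reject
G: has brandy, so not alcohol-free; has cream, so not dairy-free — out
H: has egg, so not egg-free — out
I: has coconut, so not coconut-free — reject
J: has coconut, so not coconut-free; has whey, so not dairy-free — reject
K: has cream, so not dairy-free; has wheat, so not wheat-free — out
L: has rum, so not alcohol-free — no

A, C, D, E, F, G, H, I, J, K, L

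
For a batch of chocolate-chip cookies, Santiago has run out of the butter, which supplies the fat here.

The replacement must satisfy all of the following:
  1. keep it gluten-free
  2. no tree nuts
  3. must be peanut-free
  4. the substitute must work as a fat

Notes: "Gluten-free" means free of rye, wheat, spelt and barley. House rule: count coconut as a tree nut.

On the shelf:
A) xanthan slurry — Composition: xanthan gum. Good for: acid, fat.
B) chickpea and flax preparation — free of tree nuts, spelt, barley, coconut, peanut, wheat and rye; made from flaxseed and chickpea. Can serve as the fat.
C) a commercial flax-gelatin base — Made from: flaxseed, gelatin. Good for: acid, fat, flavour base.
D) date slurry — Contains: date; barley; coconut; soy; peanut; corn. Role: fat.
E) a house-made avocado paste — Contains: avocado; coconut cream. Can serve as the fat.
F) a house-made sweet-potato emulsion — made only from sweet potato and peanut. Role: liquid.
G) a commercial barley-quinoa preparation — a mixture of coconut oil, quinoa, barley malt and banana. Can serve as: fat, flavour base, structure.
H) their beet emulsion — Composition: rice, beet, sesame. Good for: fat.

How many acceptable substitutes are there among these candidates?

A: only xanthan gum; none excluded — OK
B: works as a fat, no peanut, gluten-free — valid
C: only gelatin and flaxseed; none excluded — OK
D: has barley, so not gluten-free; has coconut, so not tree-nut-free (and 1 more) — reject
E: has coconut cream, so not tree-nut-free — out
F: not usable as a fat; has peanut, so not peanut-free — out
G: has barley malt, so not gluten-free; has coconut oil, so not tree-nut-free — out
H: only rice, sesame and beet; none excluded — valid

4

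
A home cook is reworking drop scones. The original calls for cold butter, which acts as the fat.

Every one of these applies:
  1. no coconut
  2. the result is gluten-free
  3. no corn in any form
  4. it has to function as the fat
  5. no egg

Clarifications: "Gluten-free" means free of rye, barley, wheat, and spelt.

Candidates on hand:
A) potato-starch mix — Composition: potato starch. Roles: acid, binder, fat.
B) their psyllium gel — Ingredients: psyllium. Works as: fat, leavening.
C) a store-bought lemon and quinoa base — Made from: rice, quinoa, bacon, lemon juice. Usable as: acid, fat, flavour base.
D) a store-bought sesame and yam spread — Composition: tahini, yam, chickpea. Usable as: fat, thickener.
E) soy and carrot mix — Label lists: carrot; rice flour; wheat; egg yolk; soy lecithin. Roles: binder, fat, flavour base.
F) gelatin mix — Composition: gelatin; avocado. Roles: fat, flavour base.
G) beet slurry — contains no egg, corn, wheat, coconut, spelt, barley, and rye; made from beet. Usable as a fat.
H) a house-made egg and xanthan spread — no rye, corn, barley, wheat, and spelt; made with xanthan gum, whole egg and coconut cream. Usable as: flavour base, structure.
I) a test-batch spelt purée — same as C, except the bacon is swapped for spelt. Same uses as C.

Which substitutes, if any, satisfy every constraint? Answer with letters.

A: all constraints satisfied — valid
B: only psyllium; none excluded — keep
C: works as a fat, no coconut, no corn — valid
D: only tahini, chickpea and yam; none excluded — OK
E: has wheat, so not gluten-free; has egg yolk, so not egg-free — reject
F: only gelatin and avocado; none excluded — keep
G: works as a fat, no corn, gluten-free — keep
H: not usable as a fat; has coconut cream, so not coconut-free (and 1 more) — no
I: has spelt, so not gluten-free — no

A, B, C, D, F, G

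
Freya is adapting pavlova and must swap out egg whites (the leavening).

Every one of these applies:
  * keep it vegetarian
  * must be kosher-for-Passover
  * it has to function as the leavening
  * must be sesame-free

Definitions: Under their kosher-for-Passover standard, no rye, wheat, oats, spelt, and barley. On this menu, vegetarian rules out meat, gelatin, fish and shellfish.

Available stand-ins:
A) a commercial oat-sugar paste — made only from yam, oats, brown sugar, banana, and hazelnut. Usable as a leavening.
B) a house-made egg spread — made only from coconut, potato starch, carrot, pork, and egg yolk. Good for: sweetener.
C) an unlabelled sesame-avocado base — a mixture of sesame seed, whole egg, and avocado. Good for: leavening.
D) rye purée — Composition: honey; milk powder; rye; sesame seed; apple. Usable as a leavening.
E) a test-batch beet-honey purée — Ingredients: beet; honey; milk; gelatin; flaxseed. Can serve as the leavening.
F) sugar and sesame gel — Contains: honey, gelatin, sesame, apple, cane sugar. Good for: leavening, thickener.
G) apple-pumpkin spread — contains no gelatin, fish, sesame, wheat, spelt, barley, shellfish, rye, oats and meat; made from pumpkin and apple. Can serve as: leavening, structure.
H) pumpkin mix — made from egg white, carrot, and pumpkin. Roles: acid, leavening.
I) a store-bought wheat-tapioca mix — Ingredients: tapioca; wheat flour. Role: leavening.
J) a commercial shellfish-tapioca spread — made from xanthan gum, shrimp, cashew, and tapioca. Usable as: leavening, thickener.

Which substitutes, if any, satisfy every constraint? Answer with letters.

A: has oats, so not kosher-for-Passover — reject
B: not usable as a leavening; has pork, so not vegetarian — out
C: has sesame seed, so not sesame-free — out
D: has rye, so not kosher-for-Passover; has sesame seed, so not sesame-free — reject
E: has gelatin, so not vegetarian — no
F: has gelatin, so not vegetarian; has sesame, so not sesame-free — reject
G: vegetarian, kosher-for-Passover — OK
H: only egg white, carrot, and pumpkin; none excluded — valid
I: has wheat flour, so not kosher-for-Passover — out
J: has shrimp, so not vegetarian — no

G, H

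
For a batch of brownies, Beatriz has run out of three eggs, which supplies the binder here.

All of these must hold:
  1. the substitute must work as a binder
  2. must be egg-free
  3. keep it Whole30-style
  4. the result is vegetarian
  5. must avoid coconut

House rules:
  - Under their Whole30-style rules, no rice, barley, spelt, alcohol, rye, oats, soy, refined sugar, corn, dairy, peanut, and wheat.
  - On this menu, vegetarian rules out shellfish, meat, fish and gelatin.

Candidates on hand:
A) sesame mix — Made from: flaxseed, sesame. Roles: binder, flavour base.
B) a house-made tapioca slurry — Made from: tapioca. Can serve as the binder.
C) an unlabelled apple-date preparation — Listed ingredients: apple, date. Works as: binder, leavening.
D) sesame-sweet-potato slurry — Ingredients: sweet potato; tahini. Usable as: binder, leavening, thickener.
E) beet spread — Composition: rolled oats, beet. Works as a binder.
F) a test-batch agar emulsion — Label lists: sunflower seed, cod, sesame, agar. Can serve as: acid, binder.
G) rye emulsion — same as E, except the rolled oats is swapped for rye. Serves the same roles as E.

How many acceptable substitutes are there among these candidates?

A: only sesame and flaxseed; none excluded — keep
B: only tapioca; none excluded — OK
C: only apple and date; none excluded — OK
D: every rule checks out — valid
E: has rolled oats, so not Whole30-style — no
F: has cod, so not vegetarian — reject
G: has rye, so not Whole30-style — no

4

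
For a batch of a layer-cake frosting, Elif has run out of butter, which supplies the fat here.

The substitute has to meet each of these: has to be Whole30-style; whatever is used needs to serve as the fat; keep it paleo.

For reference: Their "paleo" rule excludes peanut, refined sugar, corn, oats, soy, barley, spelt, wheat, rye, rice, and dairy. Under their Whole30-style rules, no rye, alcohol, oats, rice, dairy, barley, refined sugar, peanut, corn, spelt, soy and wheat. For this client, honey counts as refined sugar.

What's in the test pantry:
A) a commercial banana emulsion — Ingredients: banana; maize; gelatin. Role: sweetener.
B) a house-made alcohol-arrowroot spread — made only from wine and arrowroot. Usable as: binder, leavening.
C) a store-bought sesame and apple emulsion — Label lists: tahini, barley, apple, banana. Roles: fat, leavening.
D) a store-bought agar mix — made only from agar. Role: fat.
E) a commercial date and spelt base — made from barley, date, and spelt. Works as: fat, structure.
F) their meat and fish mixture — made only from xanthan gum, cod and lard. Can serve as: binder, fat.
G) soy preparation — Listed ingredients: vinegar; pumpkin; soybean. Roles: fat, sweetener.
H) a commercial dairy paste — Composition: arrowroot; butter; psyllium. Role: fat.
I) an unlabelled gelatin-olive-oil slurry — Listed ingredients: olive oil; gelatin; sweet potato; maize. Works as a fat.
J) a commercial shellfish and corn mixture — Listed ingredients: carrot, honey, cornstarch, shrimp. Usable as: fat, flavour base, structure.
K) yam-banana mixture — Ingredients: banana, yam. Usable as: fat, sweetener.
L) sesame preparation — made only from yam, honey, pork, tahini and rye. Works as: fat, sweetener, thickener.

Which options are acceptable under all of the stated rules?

A: not usable as a fat; has maize, so not paleo (and 1 more) — no
B: not usable as a fat; has wine, so not Whole30-style — out
C: has barley, so not paleo; has barley, so not Whole30-style — reject
D: only agar; none excluded — OK
E: has barley, so not paleo; has barley, so not Whole30-style — no
F: only cod, lard, and xanthan gum; none excluded — valid
G: has soybean, so not paleo; has soybean, so not Whole30-style — reject
H: has butter, so not paleo; has butter, so not Whole30-style — out
I: has maize, so not paleo; has maize, so not Whole30-style — no
J: has cornstarch, so not paleo; has cornstarch, so not Whole30-style — no
K: only banana and yam; none excluded — keep
L: has honey, so not paleo; has honey, so not Whole30-style — reject

D, F, K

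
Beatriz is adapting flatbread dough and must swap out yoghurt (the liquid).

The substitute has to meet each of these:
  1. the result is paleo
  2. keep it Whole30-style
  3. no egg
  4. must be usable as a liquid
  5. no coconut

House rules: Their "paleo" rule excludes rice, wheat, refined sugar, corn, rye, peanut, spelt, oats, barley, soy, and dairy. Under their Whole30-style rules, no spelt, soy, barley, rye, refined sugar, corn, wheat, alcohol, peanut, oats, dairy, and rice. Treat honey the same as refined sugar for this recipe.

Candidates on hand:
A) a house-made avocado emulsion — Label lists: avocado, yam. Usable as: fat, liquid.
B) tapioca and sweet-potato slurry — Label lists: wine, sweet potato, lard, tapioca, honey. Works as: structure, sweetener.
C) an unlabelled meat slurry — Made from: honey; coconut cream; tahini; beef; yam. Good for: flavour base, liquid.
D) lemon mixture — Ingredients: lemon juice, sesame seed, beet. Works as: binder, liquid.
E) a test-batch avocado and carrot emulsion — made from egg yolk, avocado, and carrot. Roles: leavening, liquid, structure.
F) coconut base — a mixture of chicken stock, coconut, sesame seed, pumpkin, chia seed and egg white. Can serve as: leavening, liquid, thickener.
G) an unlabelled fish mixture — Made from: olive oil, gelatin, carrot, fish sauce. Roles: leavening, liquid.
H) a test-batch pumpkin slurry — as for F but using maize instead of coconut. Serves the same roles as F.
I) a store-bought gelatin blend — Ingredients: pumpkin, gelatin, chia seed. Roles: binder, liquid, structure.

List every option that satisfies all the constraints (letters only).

A: Whole30-style, no coconut — valid
B: not usable as a liquid; has honey, so not paleo (and 1 more) — reject
C: has honey, so not paleo; has honey, so not Whole30-style (and 1 more) — no
D: only sesame seed, beet and lemon juice; none excluded — valid
E: has egg yolk, so not egg-free — out
F: has egg white, so not egg-free; has coconut, so not coconut-free — out
G: every rule checks out — OK
H: has maize, so not paleo; has maize, so not Whole30-style (and 1 more) — no
I: only gelatin, pumpkin and chia seed; none excluded — keep

A, D, G, I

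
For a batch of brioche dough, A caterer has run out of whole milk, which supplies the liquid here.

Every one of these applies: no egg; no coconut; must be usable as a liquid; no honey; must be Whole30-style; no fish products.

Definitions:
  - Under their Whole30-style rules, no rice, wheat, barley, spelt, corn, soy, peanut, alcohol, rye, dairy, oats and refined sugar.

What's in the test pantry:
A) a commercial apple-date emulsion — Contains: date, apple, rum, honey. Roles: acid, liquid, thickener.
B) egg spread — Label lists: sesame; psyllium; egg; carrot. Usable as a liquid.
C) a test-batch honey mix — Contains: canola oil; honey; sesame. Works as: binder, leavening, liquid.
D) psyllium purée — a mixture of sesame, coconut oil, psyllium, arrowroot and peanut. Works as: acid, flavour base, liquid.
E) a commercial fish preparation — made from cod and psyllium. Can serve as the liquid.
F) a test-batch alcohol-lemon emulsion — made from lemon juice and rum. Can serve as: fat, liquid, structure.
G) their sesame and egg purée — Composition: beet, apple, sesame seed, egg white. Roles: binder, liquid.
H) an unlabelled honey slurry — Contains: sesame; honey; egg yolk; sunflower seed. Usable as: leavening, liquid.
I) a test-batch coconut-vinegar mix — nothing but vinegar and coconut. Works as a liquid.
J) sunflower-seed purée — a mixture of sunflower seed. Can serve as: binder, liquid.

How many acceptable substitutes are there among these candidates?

A: has rum, so not Whole30-style; has honey, so not honey-free — out
B: has egg, so not egg-free — out
C: has honey, so not honey-free — no
D: has peanut, so not Whole30-style; has coconut oil, so not coconut-free — out
E: has cod, so not fish-free — reject
F: has rum, so not Whole30-style — no
G: has egg white, so not egg-free — out
H: has egg yolk, so not egg-free; has honey, so not honey-free — out
I: has coconut, so not coconut-free — reject
J: no coconut, Whole30-style — keep

1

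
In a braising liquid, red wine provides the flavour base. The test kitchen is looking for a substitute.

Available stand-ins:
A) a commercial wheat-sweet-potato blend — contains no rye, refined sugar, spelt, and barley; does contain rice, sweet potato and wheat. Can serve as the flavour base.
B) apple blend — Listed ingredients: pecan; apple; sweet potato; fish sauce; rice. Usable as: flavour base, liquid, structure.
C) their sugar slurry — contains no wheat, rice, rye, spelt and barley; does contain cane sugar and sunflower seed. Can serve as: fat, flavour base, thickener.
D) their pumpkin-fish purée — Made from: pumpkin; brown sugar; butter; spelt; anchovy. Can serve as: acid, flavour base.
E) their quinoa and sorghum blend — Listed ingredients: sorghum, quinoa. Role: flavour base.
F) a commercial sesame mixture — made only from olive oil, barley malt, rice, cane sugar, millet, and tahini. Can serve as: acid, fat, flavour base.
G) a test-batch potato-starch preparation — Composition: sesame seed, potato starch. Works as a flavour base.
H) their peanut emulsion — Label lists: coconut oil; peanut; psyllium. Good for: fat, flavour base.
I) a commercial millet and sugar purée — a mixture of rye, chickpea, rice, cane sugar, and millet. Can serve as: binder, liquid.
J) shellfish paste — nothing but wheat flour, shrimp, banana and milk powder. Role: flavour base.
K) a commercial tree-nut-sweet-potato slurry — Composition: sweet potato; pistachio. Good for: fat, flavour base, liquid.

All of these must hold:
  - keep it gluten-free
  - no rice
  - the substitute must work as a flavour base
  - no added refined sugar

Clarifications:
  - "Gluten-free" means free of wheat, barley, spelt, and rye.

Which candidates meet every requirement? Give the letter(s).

A: has wheat, so not gluten-free; has rice, so not rice-free — out
B: has rice, so not rice-free — out
C: has cane sugar, so not no-added-sugar — out
D: has spelt, so not gluten-free; has brown sugar, so not no-added-sugar — no
E: works as a flavour base, no refined sugar, gluten-free — valid
F: has barley malt, so not gluten-free; has rice, so not rice-free (and 1 more) — reject
G: only sesame seed and potato starch; none excluded — keep
H: works as a flavour base, no rice, no refined sugar — OK
I: not usable as a flavour base; has rye, so not gluten-free (and 2 more) — reject
J: has wheat flour, so not gluten-free — no
K: only pistachio and sweet potato; none excluded — valid

E, G, H, K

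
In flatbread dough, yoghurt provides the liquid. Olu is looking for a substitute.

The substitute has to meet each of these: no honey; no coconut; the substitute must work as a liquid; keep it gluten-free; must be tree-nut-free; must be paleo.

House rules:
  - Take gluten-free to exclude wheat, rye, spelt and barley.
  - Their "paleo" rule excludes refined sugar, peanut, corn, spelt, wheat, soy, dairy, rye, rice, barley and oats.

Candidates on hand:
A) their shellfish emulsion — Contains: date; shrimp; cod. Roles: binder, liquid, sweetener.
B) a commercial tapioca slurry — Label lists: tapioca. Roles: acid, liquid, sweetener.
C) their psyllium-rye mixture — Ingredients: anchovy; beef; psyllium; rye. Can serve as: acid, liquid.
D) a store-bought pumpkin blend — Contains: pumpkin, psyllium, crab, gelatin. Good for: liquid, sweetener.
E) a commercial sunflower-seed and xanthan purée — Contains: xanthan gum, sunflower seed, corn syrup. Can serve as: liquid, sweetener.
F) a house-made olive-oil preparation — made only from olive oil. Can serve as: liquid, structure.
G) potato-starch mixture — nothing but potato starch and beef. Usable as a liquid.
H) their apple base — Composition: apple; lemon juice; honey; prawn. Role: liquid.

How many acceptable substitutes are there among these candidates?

A: only cod, shrimp and date; none excluded — OK
B: gluten-free, no honey — OK
C: has rye, so not gluten-free; has rye, so not paleo — out
D: every rule checks out — OK
E: has corn syrup, so not paleo — no
F: nothing on the exclusion list — OK
G: nothing on the exclusion list — keep
H: has honey, so not honey-free — reject

5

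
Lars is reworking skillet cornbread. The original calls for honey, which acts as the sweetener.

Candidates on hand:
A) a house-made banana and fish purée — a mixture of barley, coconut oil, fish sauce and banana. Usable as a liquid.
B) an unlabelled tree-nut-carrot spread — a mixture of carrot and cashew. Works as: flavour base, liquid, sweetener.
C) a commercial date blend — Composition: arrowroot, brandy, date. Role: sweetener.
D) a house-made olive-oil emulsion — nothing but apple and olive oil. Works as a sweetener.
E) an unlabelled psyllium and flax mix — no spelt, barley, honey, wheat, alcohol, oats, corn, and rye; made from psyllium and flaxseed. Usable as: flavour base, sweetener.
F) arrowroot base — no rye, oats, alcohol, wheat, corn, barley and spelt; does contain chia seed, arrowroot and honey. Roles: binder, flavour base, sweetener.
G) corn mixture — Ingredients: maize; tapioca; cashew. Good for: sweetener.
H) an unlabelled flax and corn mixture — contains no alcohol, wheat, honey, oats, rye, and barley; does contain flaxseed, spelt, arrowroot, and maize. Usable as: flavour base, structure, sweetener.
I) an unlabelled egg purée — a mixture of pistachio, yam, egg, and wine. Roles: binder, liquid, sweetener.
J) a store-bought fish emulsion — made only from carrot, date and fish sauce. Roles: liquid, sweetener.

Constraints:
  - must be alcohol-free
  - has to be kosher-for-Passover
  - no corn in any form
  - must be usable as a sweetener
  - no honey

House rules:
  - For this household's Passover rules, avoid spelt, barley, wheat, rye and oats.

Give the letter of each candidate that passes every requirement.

A: not usable as a sweetener; has barley, so not kosher-for-Passover — reject
B: only cashew and carrot; none excluded — valid
C: has brandy, so not alcohol-free — no
D: only apple and olive oil; none excluded — valid
E: every rule checks out — valid
F: has honey, so not honey-free — out
G: has maize, so not corn-free — reject
H: has spelt, so not kosher-for-Passover; has maize, so not corn-free — out
I: has wine, so not alcohol-free — no
J: every rule checks out — OK

B, D, E, J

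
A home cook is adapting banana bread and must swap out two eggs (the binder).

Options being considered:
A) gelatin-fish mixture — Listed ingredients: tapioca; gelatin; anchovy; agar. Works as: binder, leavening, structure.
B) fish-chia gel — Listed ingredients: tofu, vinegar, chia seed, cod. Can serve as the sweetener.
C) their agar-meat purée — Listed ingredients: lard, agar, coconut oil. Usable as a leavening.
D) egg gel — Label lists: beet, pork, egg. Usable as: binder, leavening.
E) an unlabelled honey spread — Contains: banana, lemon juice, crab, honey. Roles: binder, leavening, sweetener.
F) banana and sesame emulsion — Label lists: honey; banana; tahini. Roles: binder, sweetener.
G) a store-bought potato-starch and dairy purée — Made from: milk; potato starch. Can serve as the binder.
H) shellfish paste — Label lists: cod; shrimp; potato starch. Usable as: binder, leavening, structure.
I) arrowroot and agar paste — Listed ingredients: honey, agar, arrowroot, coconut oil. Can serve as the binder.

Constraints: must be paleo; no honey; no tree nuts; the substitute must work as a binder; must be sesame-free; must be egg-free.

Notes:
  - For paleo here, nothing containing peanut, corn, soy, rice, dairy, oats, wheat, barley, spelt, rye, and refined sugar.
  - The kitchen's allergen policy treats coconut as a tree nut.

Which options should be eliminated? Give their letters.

A: every rule checks out — keep
B: not usable as a binder; has tofu, so not paleo — no
C: not usable as a binder; has coconut oil, so not tree-nut-free — reject
D: has egg, so not egg-free — out
E: has honey, so not honey-free — reject
F: has honey, so not honey-free; has tahini, so not sesame-free — no
G: has milk, so not paleo — no
H: only cod, shrimp, and potato starch; none excluded — OK
I: has coconut oil, so not tree-nut-free; has honey, so not honey-free — out

B, C, D, E, F, G, I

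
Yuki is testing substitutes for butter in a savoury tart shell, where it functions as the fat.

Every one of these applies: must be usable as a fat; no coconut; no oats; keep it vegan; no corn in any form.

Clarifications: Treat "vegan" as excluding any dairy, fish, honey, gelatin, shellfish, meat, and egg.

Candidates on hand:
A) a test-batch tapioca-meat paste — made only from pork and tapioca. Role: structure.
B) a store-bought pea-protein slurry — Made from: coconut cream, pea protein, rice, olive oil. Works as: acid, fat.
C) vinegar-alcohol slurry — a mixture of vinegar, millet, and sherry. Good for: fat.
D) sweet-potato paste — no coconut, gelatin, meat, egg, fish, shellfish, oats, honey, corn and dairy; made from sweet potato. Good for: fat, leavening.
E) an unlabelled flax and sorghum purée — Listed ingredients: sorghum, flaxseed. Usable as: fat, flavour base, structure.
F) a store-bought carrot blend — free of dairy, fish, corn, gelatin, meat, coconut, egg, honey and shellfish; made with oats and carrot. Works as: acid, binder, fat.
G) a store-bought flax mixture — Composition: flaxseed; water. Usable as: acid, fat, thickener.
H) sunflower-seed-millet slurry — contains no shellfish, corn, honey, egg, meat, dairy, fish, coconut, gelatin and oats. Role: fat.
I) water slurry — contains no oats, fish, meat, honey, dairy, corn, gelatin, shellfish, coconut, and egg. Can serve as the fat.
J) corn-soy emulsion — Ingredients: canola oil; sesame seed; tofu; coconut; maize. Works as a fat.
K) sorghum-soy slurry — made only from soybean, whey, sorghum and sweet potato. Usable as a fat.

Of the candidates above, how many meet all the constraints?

6

A: not usable as a fat; has pork, so not vegan — out
B: has coconut cream, so not coconut-free — no
C: no oats, no coconut — OK
D: no corn, no coconut — keep
E: works as a fat, no corn, no oats — OK
F: has oats, so not oat-free — no
G: only flaxseed and water; none excluded — valid
H: nothing on the exclusion list — valid
I: no oats, vegan — valid
J: has coconut, so not coconut-free; has maize, so not corn-free — reject
K: has whey, so not vegan — no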